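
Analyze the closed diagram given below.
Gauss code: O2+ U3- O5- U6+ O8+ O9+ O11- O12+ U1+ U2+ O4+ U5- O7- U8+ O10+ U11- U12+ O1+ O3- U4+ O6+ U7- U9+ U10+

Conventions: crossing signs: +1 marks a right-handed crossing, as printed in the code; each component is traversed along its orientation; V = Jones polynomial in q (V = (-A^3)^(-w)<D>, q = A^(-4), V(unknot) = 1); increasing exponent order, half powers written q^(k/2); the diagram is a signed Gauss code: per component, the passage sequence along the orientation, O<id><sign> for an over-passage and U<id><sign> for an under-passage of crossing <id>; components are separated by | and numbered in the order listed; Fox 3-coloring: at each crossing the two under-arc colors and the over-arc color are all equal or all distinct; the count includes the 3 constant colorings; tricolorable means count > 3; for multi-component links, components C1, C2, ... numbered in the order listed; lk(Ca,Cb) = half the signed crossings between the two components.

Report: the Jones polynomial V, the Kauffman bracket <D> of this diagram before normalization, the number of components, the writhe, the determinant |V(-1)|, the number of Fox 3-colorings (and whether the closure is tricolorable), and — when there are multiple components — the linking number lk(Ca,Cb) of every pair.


V = 2q - 2q^2 + 3q^3 - 3q^4 + 2q^5 - 2q^6 + q^7
<D> = A^-16 - 2A^-12 + 2A^-8 - 3A^-4 + 3 - 2A^4 + 2A^8 (w = +4)
1 component over 12 crossings, w = +4
9 Fox colorings among 3^12, |V(-1)| = 15: tricolorable
why: w = +4 (over 12 crossings) is diagram-only; (-A^3)^(-4) removes it from V


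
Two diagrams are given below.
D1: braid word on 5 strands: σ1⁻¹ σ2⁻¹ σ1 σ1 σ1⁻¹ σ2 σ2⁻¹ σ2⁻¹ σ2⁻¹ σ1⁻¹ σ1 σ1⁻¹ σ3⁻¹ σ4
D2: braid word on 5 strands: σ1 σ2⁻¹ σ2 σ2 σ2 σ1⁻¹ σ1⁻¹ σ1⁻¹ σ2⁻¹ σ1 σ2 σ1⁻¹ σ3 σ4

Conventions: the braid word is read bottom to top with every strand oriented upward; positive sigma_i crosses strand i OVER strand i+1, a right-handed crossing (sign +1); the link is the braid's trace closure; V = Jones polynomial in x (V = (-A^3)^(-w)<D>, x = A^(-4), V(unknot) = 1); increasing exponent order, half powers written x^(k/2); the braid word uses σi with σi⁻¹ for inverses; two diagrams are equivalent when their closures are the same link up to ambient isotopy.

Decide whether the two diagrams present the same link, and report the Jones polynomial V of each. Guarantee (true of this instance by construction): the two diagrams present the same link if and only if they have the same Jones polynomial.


same link: no
V(D1) = -x^-6 + x^-5 - x^-4 + 2x^-3 - x^-2 + x^-1  [14 crossings, <D> = A^-8 - A^-4 + 2 - A^4 + A^8 - A^12, w = -4]
V(D2) = -x^-3 + 2x^-2 - 2x^-1 + 3 - 2x + 2x^2 - x^3  (w +2, c 14, <D> = -A^-6 + 2A^-2 - 2A^2 + 3A^6 - 2A^10 + 2A^14 - A^18)
note: 2 classes among 2 diagrams; unequal V(x) rules out equality


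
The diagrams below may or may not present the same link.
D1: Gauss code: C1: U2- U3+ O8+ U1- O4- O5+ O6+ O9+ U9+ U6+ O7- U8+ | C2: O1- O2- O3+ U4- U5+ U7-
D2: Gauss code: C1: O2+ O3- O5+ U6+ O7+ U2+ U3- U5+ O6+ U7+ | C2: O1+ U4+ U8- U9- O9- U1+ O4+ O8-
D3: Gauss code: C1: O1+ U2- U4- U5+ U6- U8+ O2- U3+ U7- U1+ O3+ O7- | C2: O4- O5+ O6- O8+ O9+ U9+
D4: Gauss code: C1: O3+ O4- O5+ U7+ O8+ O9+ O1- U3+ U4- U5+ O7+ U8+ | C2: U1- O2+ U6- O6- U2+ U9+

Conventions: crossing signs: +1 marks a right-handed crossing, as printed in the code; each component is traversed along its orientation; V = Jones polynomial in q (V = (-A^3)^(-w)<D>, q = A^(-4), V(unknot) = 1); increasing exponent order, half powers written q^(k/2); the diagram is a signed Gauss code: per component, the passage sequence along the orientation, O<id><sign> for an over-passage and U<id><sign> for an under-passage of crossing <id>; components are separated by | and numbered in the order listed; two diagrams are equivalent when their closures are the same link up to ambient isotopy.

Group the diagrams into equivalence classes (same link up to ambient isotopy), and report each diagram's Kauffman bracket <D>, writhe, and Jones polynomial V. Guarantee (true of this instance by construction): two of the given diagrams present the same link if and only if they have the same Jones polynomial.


classes: {D1} | {D2, D4} | {D3}
V(D1) = -q^(-5/2) - q^(-1/2)  [9 crossings, <D> = A^5 + A^13, w = +1]
V(D2) = -q^(1/2) - q^(3/2) - q^(5/2) + q^(9/2)  [9 crossings, <D> = -A^-9 + A^-1 + A^3 + A^7, w = +3]
D3 (bracket A + A^5; 9 crossings at w = +1): V = -q^(-1/2) - q^(1/2)
V(D4) = -q^(1/2) - q^(3/2) - q^(5/2) + q^(9/2)  (w +3, c 9, <D> = -A^-9 + A^-1 + A^3 + A^7)
note: 3 classes among 4 diagrams; unequal V(q) rules out equality


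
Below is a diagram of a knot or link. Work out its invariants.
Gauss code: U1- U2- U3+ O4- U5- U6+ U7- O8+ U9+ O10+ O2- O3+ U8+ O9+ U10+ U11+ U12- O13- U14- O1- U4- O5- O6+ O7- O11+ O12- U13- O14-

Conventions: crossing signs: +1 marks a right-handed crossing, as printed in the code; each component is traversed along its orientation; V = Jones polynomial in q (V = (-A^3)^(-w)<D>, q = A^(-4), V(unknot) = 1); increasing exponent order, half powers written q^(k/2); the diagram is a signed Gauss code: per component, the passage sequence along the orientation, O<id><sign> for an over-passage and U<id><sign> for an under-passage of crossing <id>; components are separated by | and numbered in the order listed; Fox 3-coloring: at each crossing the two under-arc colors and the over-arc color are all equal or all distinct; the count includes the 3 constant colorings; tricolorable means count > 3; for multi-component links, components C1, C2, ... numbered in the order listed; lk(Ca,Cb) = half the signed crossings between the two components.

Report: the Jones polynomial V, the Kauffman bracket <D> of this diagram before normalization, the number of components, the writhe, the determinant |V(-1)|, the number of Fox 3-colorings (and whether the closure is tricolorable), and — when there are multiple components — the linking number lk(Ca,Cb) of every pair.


V(q) = -q^-6 + q^-5 - 2q^-4 + 3q^-3 - 2q^-2 + 3q^-1 - 1 + q - q^2
bracket: -A^-14 + A^-10 - A^-6 + 3A^-2 - 2A^2 + 3A^6 - 2A^10 + A^14 - A^18, w = -2
1 component, writhe -2, over 14 crossings
det 15, colorings 9 of 3^14 — tricolorable
observation: |V(-1)| = 15: so tricolorable, since 3 divides 15


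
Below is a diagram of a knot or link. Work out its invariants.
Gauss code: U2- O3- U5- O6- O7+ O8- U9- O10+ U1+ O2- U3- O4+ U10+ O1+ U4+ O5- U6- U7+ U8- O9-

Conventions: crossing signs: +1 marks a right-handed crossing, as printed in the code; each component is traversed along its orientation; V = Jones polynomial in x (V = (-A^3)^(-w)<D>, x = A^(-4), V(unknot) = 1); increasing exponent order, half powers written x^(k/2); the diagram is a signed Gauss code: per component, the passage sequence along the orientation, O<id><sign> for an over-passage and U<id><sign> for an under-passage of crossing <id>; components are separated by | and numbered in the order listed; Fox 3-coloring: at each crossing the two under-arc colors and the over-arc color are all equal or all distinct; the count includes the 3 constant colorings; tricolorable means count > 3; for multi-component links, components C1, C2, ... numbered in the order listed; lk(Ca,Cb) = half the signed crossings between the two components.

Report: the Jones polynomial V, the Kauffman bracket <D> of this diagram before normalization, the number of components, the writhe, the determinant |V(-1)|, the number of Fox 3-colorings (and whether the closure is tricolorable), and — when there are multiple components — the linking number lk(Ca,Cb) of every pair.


V = -x^-6 + 2x^-5 - 4x^-4 + 5x^-3 - 4x^-2 + 5x^-1 - 3 + 2x - x^2
<D> = -A^-14 + 2A^-10 - 3A^-6 + 5A^-2 - 4A^2 + 5A^6 - 4A^10 + 2A^14 - A^18 (w = -2)
1 component over 10 crossings, w = -2
9 Fox colorings among 3^10, |V(-1)| = 27: tricolorable
why: det 27 = |V(-1)|; divisible by 3, so tricolorable


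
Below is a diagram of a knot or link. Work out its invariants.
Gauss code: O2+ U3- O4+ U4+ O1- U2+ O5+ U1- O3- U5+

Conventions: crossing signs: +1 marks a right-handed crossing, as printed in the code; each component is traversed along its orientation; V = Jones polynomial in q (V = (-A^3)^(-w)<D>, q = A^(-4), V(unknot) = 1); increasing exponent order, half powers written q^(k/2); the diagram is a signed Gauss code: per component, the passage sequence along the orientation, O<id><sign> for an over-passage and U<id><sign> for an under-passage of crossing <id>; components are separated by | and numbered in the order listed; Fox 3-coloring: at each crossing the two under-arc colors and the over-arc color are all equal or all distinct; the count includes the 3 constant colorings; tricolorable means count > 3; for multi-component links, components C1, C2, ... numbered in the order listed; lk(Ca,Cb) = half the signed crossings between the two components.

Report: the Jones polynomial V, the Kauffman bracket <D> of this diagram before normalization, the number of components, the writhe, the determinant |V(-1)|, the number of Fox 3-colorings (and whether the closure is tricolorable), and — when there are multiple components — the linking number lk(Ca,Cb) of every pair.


V(q) = q^-2 - q^-1 + 1 - q + q^2
bracket: -A^-5 + A^-1 - A^3 + A^7 - A^11, w = +1
1 component, writhe +1, over 5 crossings
det 5, colorings 3 of 3^5 — not tricolorable
observation: palindromic: swapping q for 1/q fixes V


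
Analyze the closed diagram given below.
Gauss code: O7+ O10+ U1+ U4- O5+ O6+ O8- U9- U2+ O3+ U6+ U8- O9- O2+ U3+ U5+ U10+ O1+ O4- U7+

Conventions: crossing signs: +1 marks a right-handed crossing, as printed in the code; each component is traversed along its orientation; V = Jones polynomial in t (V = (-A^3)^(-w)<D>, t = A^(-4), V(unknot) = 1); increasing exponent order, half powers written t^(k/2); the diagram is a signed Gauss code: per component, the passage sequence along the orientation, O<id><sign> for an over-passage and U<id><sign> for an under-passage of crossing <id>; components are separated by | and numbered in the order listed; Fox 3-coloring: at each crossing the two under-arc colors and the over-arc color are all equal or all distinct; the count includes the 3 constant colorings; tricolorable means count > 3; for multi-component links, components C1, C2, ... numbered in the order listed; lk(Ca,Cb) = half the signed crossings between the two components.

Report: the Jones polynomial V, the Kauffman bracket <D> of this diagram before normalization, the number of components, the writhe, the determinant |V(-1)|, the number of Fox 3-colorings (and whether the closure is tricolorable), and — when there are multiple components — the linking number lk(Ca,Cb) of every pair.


V = 1
<D> = A^12 (w = +4)
1 component over 10 crossings, w = +4
3 Fox colorings among 3^10, |V(-1)| = 1: not tricolorable
why: det 1 = |V(-1)|; not divisible by 3, so not tricolorable


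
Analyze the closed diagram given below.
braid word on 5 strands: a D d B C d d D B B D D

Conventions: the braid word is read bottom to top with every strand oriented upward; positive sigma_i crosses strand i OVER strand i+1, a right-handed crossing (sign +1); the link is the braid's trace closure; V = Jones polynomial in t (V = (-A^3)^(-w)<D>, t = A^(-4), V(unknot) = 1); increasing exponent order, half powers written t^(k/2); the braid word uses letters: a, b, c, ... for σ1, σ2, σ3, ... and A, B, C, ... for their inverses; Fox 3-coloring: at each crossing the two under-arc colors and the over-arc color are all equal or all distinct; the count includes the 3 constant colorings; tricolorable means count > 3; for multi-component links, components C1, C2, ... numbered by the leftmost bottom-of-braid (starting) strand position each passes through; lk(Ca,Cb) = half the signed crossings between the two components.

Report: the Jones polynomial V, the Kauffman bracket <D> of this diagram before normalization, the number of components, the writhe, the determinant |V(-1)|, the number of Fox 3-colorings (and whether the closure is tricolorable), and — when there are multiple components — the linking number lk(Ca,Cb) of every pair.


V = -t^-4 + t^-3 + t^-1
<D> = A^-8 + 1 - A^4 (w = -4)
1 component over 12 crossings, w = -4
9 Fox colorings among 3^12, |V(-1)| = 3: tricolorable
why: V spans 3 powers of t: at least 3 crossings in any diagram


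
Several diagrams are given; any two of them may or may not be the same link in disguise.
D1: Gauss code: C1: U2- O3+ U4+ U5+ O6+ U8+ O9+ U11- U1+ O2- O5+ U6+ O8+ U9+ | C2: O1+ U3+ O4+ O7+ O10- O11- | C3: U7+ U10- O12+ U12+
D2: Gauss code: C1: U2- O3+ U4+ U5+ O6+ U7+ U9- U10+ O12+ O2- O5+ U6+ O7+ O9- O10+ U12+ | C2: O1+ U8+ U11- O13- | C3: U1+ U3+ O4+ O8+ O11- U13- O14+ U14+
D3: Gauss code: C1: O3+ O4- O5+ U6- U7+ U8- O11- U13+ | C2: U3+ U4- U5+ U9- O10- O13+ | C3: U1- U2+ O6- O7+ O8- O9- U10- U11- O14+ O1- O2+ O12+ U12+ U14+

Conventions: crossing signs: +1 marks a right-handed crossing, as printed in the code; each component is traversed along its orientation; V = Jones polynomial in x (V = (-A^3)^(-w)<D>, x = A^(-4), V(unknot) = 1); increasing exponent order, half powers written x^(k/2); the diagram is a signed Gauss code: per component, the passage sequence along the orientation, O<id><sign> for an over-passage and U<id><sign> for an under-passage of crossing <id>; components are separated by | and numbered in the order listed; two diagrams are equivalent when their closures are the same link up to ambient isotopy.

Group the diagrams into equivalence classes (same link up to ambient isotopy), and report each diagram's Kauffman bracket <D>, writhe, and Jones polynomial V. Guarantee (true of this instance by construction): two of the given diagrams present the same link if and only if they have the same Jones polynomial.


grouping into links: {D1, D2} | {D3}
V(D1) = x + x^2 + 2x^3 + x^4 - x^7  (w +6, c 12, <D> = -A^-10 + A^2 + 2A^6 + A^10 + A^14)
D2 (bracket -A^-10 + A^2 + 2A^6 + A^10 + A^14; 14 crossings at w = +6): V = x + x^2 + 2x^3 + x^4 - x^7
D3 (bracket 2 + A^8 + A^16; 14 crossings at w = 0): V = x^-4 + x^-2 + 2
why: V(x) takes 2 values over 3 diagrams, fixing the grouping


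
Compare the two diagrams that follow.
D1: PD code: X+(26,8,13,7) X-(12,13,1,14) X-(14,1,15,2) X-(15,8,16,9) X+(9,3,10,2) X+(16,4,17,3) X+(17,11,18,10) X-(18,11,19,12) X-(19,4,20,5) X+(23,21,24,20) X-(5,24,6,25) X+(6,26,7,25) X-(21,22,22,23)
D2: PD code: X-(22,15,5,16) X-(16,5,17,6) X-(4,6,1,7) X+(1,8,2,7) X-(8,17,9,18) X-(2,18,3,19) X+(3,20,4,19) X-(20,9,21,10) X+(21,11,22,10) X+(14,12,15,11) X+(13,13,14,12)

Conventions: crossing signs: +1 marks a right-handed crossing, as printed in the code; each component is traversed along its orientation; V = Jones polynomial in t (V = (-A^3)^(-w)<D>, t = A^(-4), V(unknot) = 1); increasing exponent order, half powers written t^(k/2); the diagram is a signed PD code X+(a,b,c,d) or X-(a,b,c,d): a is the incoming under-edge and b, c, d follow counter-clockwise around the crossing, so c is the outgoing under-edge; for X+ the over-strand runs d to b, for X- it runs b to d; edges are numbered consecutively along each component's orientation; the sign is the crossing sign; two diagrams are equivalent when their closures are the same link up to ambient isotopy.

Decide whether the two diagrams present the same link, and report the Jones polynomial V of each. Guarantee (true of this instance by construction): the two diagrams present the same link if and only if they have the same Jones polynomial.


equivalent: no
D1 (bracket A^-1 + A^7; 13 crossings at w = -1): V = -t^(-5/2) - t^(-1/2)
V(D2) = t^(-9/2) - t^(-5/2) - t^(-3/2) - t^(-1/2)  [11 crossings, <D> = A^-1 + A^3 + A^7 - A^15, w = -1]
observation: 2 values of V(t) split the 2 diagrams


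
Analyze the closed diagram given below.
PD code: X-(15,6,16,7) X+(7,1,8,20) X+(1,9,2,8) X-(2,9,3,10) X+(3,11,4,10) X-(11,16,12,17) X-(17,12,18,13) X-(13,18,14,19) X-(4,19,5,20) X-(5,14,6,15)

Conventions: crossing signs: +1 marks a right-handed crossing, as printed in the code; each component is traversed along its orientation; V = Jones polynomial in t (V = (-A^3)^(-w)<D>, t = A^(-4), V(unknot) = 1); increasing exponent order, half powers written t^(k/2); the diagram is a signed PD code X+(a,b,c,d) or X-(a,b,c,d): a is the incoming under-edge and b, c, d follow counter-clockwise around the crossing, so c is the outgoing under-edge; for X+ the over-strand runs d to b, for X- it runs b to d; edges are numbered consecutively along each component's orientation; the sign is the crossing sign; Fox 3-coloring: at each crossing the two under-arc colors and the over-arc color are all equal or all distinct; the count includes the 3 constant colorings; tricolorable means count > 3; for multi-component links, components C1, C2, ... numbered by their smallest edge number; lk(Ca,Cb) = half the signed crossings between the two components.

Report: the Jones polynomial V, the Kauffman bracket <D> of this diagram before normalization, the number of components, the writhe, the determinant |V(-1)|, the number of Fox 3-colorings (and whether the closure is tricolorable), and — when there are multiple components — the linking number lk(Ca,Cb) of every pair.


V = -t^-6 + t^-5 - t^-4 + 2t^-3 - t^-2 + t^-1
<D> = A^-8 - A^-4 + 2 - A^4 + A^8 - A^12 (w = -4)
1 component over 10 crossings, w = -4
3 Fox colorings among 3^10, |V(-1)| = 7: not tricolorable
why: w = -4 shifts under R1 moves; the (-A^3)^(4) factor cancels that in V


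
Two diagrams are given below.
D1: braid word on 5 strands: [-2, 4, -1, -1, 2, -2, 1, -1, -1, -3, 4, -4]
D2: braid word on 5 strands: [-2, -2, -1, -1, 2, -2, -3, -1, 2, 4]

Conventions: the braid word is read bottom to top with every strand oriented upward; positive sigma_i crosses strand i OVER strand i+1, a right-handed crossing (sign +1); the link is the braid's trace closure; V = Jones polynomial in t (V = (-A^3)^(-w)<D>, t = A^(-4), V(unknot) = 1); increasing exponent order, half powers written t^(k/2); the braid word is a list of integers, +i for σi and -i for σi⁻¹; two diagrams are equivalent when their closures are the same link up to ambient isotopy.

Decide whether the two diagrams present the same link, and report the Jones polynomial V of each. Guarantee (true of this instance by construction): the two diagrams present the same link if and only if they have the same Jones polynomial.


equivalent: yes
V(D1) = -t^-4 + t^-3 + t^-1  (w -4, c 12, <D> = A^-8 + 1 - A^4)
D2 (bracket A^-8 + 1 - A^4; 10 crossings at w = -4): V = -t^-4 + t^-3 + t^-1
why: one V(t) for all 2 diagrams — one class (guaranteed)


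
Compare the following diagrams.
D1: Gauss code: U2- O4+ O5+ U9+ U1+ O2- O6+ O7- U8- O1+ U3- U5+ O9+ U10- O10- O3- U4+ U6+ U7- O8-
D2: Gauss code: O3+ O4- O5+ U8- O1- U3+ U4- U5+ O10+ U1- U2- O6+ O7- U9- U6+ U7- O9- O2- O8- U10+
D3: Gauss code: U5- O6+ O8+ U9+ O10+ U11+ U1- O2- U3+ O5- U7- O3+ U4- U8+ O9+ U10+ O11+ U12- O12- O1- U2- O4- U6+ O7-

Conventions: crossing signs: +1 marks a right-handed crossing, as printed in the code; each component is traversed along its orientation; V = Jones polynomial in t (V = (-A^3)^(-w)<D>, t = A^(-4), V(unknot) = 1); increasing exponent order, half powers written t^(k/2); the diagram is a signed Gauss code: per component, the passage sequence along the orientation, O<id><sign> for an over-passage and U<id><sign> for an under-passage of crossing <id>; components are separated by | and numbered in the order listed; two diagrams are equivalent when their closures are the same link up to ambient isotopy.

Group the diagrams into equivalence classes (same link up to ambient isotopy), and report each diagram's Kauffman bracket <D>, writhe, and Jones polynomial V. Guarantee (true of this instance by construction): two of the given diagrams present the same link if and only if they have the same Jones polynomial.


equivalence classes: {D1, D3} | {D2}
D1 (bracket A^-16 - A^-12 + A^-8 - 2A^-4 + 2 - A^4 + A^8; 10 crossings at w = 0): V = t^-2 - t^-1 + 2 - 2t + t^2 - t^3 + t^4
D2 (bracket A^-14 - A^-10 + A^-6 - A^-2 + A^2; 10 crossings at w = -2): V = t^-2 - t^-1 + 1 - t + t^2
D3 (bracket A^-16 - A^-12 + A^-8 - 2A^-4 + 2 - A^4 + A^8; 12 crossings at w = 0): V = t^-2 - t^-1 + 2 - 2t + t^2 - t^3 + t^4
key observation: V(t) takes 2 values over 3 diagrams, fixing the grouping


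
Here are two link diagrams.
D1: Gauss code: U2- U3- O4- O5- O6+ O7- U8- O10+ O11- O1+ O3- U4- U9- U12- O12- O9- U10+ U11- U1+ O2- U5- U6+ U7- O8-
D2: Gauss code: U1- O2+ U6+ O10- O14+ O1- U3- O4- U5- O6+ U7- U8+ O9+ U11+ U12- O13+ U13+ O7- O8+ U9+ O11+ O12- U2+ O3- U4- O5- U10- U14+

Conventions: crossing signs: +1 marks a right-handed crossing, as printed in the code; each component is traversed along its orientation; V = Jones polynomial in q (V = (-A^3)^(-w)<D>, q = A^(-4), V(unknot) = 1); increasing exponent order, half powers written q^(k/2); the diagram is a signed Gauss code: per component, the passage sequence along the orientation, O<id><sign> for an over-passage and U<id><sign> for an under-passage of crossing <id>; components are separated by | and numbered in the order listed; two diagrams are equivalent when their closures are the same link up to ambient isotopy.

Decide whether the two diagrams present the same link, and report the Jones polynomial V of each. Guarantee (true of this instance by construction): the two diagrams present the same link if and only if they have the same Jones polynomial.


equivalent: no
V(D1) = -q^-6 + q^-5 - q^-4 + 2q^-3 - q^-2 + q^-1  (w -6, c 12, <D> = A^-14 - A^-10 + 2A^-6 - A^-2 + A^2 - A^6)
V(D2) = q^-5 - 2q^-4 + 2q^-3 - 2q^-2 + 2q^-1 - 1 + q  [14 crossings, <D> = A^-4 - 1 + 2A^4 - 2A^8 + 2A^12 - 2A^16 + A^20, w = 0]
key observation: V(q) takes 2 values over 2 diagrams, fixing the grouping


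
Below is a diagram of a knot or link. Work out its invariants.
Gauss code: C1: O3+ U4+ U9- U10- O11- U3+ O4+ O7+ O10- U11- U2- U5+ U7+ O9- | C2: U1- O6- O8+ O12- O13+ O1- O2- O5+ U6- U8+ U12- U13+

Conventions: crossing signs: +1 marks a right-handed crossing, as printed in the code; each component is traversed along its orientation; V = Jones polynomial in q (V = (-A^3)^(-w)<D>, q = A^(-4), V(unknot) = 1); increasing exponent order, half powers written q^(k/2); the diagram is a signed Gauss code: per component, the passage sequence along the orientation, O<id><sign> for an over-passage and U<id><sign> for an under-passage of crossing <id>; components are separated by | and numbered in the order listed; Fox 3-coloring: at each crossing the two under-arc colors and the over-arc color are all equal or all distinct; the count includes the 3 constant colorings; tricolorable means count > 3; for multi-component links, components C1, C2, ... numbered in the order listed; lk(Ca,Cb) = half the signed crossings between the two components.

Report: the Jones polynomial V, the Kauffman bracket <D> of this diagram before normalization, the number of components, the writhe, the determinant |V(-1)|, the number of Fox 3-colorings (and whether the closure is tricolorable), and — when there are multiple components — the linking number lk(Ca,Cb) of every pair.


V = -q^(-5/2) - q^(5/2)
<D> = A^-13 + A^7 (w = -1)
2 components over 13 crossings, w = -1
lk(C1,C2): 0
9 Fox colorings among 3^13, |V(-1)| = 0: tricolorable
why: span 5 respects span(V) <= c + mu - 1 = 14 for this 2-component diagram


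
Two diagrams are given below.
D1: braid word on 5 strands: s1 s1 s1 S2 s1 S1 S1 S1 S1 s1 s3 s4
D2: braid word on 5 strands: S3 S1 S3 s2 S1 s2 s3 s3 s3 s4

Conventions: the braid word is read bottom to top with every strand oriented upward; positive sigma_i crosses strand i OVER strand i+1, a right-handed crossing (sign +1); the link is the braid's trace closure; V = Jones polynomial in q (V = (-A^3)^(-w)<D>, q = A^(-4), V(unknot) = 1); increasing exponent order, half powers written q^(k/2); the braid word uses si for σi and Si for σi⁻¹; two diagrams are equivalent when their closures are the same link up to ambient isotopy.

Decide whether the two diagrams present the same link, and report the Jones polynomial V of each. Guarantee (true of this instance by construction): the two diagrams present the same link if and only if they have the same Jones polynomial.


equivalent: no
D1 (bracket A^6; 12 crossings at w = +2): V = 1
D2 (bracket A^-2 - A^2 + A^6 - A^10 + A^14; 10 crossings at w = +2): V = q^-2 - q^-1 + 1 - q + q^2
key observation: V(q) takes 2 values over 2 diagrams, fixing the grouping


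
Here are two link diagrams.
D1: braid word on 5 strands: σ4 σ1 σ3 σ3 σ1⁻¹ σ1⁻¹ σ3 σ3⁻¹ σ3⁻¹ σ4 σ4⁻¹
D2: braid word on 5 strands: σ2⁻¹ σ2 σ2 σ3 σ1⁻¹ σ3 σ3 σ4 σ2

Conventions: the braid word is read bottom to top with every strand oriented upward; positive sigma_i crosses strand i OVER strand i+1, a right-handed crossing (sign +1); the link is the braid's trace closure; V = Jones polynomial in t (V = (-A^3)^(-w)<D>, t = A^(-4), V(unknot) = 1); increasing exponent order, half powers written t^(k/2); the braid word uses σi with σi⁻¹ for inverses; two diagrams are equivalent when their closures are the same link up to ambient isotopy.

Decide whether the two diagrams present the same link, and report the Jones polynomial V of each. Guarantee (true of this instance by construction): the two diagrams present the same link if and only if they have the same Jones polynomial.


equivalent: no
V(D1) = -t^(-1/2) - t^(1/2)  (w +1, c 11, <D> = A + A^5)
V(D2) = -t^(3/2) - 2t^(7/2) + t^(9/2) - t^(11/2) + t^(13/2)  [9 crossings, <D> = -A^-11 + A^-7 - A^-3 + 2A + A^9, w = +5]
key observation: 2 classes among 2 diagrams; unequal V(t) rules out equality


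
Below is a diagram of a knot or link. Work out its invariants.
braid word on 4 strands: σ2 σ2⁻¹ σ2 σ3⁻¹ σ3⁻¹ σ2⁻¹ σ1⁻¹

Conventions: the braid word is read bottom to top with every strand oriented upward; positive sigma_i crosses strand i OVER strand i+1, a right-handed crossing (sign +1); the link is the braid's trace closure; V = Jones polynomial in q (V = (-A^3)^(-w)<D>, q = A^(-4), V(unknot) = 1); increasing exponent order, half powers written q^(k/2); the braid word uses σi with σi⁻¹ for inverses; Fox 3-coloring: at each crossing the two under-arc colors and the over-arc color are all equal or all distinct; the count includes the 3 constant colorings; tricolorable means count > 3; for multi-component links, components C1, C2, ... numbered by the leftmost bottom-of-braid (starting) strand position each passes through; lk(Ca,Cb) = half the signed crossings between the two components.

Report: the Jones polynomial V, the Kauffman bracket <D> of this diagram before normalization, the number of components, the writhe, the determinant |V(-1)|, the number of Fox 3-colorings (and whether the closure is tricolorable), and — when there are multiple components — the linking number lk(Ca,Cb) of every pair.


V(q) = q^-3 + q^-2 + q^-1 + 1
bracket: -A^-9 - A^-5 - A^-1 - A^3, w = -3
3 components, writhe -3, over 7 crossings
lk(C1,C2) = 0
linking number lk(C1,C3) = -1
lk(C2,C3): 0
det 0, colorings 9 of 3^7 — tricolorable
observation: |V(-1)| = 0: so tricolorable, since 3 divides 0


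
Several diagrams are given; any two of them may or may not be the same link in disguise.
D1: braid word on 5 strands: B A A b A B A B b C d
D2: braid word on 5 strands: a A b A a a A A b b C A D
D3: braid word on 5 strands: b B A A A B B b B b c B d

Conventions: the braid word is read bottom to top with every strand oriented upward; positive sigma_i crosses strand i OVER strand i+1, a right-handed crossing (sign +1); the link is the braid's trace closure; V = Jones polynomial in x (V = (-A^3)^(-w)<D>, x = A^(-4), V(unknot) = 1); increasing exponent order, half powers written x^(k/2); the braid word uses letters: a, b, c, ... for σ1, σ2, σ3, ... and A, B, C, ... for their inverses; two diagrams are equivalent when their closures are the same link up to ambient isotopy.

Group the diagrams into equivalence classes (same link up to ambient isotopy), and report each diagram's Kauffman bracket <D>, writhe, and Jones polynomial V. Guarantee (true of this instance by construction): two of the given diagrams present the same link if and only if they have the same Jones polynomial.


classes: {D1, D3} | {D2}
V(D1) = x^(-13/2) - x^(-11/2) + x^(-9/2) - 2x^(-7/2) - x^(-3/2)  [11 crossings, <D> = A^-9 + 2A^-1 - A^3 + A^7 - A^11, w = -5]
D2 (bracket -A^-17 + 2A^-13 - A^-9 + 2A^-5 - A^-1 + A^3; 13 crossings at w = -1): V = -x^(-3/2) + x^(-1/2) - 2x^(1/2) + x^(3/2) - 2x^(5/2) + x^(7/2)
V(D3) = x^(-13/2) - x^(-11/2) + x^(-9/2) - 2x^(-7/2) - x^(-3/2)  [13 crossings, <D> = A^-3 + 2A^5 - A^9 + A^13 - A^17, w = -3]
note: V(x) takes 2 values over 3 diagrams, fixing the grouping


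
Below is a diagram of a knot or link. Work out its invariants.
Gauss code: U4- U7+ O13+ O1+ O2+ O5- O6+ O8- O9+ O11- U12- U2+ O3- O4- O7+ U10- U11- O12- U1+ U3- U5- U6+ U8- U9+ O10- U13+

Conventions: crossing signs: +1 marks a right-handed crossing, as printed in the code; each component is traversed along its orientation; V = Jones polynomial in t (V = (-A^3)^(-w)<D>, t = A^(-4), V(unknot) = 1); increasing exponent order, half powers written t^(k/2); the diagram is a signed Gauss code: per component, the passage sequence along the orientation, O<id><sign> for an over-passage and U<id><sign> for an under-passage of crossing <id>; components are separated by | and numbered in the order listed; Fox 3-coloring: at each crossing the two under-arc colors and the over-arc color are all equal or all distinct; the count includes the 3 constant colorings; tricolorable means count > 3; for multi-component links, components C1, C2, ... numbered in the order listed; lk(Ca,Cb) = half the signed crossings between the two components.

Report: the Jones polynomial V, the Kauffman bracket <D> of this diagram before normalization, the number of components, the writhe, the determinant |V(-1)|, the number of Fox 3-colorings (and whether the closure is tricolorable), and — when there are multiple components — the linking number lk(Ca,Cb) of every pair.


Jones polynomial: V(t) = -t^-4 + t^-3 + t^-1
<D> = -A - A^9 + A^13; writhe -1
components 1, writhe -1 (13 crossings)
3-colorings: 9 of 3^13, det 3 — tricolorable
note: |V(-1)| = 3: so tricolorable, since 3 divides 3


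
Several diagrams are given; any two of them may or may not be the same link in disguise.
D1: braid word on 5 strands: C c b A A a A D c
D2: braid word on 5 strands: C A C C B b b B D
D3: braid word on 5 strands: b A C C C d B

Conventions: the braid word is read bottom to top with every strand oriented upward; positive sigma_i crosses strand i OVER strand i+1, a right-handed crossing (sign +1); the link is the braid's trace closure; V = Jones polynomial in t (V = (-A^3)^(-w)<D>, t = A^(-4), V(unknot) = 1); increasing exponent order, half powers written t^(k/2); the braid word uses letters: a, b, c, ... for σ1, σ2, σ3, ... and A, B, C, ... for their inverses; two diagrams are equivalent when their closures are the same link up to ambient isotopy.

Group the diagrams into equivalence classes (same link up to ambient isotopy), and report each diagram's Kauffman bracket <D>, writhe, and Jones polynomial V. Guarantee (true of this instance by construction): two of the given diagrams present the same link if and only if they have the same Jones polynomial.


classes: {D1} | {D2, D3}
V(D1) = -t^(-5/2) - t^(-1/2)  [9 crossings, <D> = A^-1 + A^7, w = -1]
D2 (bracket A^-13 + A^-9 + A^-5 - A^3; 9 crossings at w = -5): V = t^(-9/2) - t^(-5/2) - t^(-3/2) - t^(-1/2)
D3 (bracket A^-7 + A^-3 + A - A^9; 7 crossings at w = -3): V = t^(-9/2) - t^(-5/2) - t^(-3/2) - t^(-1/2)
note: comparing 3 Jones polynomials yields 2 groups


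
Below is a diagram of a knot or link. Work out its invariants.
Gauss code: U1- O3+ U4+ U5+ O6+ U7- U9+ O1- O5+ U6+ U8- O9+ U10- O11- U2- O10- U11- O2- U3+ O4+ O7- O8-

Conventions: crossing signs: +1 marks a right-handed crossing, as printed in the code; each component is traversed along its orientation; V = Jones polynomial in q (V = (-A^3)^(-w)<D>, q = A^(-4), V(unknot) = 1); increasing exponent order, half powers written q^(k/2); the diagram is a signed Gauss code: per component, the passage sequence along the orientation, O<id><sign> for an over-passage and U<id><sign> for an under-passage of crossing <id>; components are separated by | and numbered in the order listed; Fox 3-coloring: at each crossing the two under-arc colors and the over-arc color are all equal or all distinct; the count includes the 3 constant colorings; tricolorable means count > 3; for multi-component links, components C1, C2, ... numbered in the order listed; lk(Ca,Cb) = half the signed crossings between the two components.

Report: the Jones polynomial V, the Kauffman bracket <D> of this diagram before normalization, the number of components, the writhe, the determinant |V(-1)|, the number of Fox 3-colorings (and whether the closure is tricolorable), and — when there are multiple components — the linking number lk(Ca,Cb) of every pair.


V = -q^-5 + 2q^-4 - 3q^-3 + 5q^-2 - 5q^-1 + 6 - 5q + 3q^2 - 2q^3 + q^4
<D> = -A^-19 + 2A^-15 - 3A^-11 + 5A^-7 - 6A^-3 + 5A - 5A^5 + 3A^9 - 2A^13 + A^17 (w = -1)
1 component over 11 crossings, w = -1
9 Fox colorings among 3^11, |V(-1)| = 33: tricolorable
why: |V(-1)| = 33: so tricolorable, since 3 divides 33


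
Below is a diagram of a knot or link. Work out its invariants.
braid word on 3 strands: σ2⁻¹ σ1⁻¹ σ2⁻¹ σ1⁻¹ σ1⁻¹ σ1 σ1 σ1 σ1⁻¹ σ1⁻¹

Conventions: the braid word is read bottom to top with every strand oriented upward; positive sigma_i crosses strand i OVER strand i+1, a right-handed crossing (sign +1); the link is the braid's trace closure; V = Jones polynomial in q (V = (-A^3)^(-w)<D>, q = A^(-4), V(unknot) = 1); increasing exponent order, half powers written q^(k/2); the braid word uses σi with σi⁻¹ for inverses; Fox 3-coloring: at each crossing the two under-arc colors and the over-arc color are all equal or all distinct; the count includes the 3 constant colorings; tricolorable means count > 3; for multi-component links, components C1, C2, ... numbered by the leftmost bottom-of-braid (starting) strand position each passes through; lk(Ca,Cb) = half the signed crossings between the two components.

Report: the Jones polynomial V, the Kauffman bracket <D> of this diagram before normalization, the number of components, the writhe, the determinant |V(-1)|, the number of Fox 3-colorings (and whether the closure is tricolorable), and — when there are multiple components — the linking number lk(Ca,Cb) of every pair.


V = -q^-4 + q^-3 + q^-1
<D> = A^-8 + 1 - A^4 (w = -4)
1 component over 10 crossings, w = -4
9 Fox colorings among 3^10, |V(-1)| = 3: tricolorable
why: w = -4 (over 10 crossings) is diagram-only; (-A^3)^(4) removes it from V


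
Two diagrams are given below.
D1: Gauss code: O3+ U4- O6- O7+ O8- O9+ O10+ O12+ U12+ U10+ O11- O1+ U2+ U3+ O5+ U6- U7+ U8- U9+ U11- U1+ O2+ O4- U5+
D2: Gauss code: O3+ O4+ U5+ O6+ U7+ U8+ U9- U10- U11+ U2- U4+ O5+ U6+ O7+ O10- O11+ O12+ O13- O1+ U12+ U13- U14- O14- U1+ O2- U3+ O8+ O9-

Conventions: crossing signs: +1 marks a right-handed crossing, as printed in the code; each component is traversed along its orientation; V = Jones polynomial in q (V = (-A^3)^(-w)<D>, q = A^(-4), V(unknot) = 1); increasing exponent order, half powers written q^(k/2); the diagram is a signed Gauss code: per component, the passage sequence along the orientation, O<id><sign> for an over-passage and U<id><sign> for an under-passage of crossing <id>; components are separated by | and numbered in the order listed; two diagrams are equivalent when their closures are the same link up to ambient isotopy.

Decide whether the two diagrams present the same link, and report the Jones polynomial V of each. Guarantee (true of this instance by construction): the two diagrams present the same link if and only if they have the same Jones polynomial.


equivalent: no
V(D1) = 1  (w +4, c 12, <D> = A^12)
D2 (bracket -A^-4 + 1 + A^8; 14 crossings at w = +4): V = q + q^3 - q^4
why: 2 classes among 2 diagrams; unequal V(q) rules out equality


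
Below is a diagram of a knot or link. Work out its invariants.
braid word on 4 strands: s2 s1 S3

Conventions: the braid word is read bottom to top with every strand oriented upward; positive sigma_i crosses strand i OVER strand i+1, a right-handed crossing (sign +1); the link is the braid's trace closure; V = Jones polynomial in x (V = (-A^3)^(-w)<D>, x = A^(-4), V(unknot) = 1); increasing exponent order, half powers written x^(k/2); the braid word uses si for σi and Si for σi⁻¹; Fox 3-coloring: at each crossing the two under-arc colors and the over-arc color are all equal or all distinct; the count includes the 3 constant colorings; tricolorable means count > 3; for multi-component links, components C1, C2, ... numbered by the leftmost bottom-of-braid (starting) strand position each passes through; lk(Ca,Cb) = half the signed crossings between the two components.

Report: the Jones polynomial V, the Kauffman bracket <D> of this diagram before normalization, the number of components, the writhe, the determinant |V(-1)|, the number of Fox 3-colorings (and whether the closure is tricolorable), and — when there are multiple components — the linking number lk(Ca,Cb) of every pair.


V(x) = 1
bracket: -A^3, w = +1
1 component, writhe +1, over 3 crossings
det 1, colorings 3 of 3^3 — not tricolorable
observation: w = +1 (over 3 crossings) is diagram-only; (-A^3)^(-1) removes it from V


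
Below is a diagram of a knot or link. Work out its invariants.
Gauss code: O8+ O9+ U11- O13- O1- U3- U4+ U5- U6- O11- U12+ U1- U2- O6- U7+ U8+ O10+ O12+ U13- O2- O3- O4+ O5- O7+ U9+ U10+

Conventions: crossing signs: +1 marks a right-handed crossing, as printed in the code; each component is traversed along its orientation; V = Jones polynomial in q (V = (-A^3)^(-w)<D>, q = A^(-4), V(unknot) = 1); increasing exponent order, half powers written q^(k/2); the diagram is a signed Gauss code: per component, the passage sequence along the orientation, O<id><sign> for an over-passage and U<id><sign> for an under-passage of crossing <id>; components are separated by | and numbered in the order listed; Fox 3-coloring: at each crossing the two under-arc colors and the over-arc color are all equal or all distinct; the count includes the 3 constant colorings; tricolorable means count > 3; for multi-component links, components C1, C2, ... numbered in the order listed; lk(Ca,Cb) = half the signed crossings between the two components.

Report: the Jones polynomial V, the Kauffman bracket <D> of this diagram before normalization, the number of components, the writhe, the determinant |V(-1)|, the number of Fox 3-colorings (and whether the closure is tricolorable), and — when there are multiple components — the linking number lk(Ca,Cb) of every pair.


V = -q^-5 + q^-4 - q^-3 + 2q^-2 - q^-1 + 2 - q
<D> = A^-7 - 2A^-3 + A - 2A^5 + A^9 - A^13 + A^17 (w = -1)
1 component over 13 crossings, w = -1
9 Fox colorings among 3^13, |V(-1)| = 9: tricolorable
why: |V(-1)| = 9: so tricolorable, since 3 divides 9


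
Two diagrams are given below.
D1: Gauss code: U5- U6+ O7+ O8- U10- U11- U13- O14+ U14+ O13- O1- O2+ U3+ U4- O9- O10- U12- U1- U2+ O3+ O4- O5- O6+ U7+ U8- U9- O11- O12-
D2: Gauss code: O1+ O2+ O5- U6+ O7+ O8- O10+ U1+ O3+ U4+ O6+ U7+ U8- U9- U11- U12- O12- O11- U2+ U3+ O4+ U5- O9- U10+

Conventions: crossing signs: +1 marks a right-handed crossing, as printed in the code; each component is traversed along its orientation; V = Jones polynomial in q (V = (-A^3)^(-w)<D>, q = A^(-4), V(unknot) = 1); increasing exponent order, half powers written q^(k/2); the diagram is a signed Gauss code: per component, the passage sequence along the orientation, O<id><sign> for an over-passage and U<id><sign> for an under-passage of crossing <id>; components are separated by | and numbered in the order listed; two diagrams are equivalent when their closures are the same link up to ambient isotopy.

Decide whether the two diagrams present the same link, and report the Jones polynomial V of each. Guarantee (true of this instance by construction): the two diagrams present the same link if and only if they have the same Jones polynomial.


equivalent: no
D1 (bracket A^-8 + 1 - A^4; 14 crossings at w = -4): V = -q^-4 + q^-3 + q^-1
V(D2) = q - q^2 + 2q^3 - q^4 + q^5 - q^6  (w +2, c 12, <D> = -A^-18 + A^-14 - A^-10 + 2A^-6 - A^-2 + A^2)
key observation: V(q) takes 2 values over 2 diagrams, fixing the grouping
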